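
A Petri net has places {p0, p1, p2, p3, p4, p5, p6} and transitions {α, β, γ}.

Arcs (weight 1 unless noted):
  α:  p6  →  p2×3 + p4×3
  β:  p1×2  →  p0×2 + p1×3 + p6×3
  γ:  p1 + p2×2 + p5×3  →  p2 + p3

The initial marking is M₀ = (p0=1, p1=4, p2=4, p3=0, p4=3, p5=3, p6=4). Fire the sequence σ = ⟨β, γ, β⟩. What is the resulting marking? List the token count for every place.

(p0=5, p1=5, p2=3, p3=1, p4=3, p5=0, p6=10)

step 1: fire β:  (p0=1, p1=4, p2=4, p3=0, p4=3, p5=3, p6=4) → (p0=3, p1=5, p2=4, p3=0, p4=3, p5=3, p6=7)
step 2: fire γ:  (p0=3, p1=5, p2=4, p3=0, p4=3, p5=3, p6=7) → (p0=3, p1=4, p2=3, p3=1, p4=3, p5=0, p6=7)
step 3: fire β:  (p0=3, p1=4, p2=3, p3=1, p4=3, p5=0, p6=7) → (p0=5, p1=5, p2=3, p3=1, p4=3, p5=0, p6=10)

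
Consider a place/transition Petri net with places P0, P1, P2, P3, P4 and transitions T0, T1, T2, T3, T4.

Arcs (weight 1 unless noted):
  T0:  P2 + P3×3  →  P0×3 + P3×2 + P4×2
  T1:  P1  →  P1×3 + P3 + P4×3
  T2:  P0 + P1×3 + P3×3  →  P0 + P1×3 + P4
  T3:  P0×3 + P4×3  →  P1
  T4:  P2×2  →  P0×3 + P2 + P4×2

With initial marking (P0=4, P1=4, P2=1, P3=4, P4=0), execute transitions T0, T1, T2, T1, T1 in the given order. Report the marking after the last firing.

step 1: fire T0:  (P0=4, P1=4, P2=1, P3=4, P4=0) → (P0=7, P1=4, P2=0, P3=3, P4=2)
step 2: fire T1:  (P0=7, P1=4, P2=0, P3=3, P4=2) → (P0=7, P1=6, P2=0, P3=4, P4=5)
step 3: fire T2:  (P0=7, P1=6, P2=0, P3=4, P4=5) → (P0=7, P1=6, P2=0, P3=1, P4=6)
step 4: fire T1:  (P0=7, P1=6, P2=0, P3=1, P4=6) → (P0=7, P1=8, P2=0, P3=2, P4=9)
step 5: fire T1:  (P0=7, P1=8, P2=0, P3=2, P4=9) → (P0=7, P1=10, P2=0, P3=3, P4=12)

(P0=7, P1=10, P2=0, P3=3, P4=12)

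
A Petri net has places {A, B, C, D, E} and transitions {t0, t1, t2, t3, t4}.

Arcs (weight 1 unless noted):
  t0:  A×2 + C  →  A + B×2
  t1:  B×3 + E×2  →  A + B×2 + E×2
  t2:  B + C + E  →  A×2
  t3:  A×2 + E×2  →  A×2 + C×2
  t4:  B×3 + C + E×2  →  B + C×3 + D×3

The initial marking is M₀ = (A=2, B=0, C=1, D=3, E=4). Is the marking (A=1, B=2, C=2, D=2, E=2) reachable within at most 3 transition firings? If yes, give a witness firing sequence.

NO — not reachable within 3 firings

depth 0: 1 marking
depth 1: 3 markings reached so far
depth 2: 5 markings reached so far
depth 3: 7 markings reached so far
target is not among the 7 markings reachable within 3 steps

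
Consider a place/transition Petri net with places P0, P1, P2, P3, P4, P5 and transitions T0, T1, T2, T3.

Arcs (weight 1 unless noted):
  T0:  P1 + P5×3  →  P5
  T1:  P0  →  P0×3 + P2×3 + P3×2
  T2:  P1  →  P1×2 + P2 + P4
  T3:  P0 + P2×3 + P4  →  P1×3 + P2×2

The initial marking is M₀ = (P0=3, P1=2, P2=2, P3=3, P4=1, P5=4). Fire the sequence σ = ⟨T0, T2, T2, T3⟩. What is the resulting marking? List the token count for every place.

step 1: fire T0:  (P0=3, P1=2, P2=2, P3=3, P4=1, P5=4) → (P0=3, P1=1, P2=2, P3=3, P4=1, P5=2)
step 2: fire T2:  (P0=3, P1=1, P2=2, P3=3, P4=1, P5=2) → (P0=3, P1=2, P2=3, P3=3, P4=2, P5=2)
step 3: fire T2:  (P0=3, P1=2, P2=3, P3=3, P4=2, P5=2) → (P0=3, P1=3, P2=4, P3=3, P4=3, P5=2)
step 4: fire T3:  (P0=3, P1=3, P2=4, P3=3, P4=3, P5=2) → (P0=2, P1=6, P2=3, P3=3, P4=2, P5=2)

(P0=2, P1=6, P2=3, P3=3, P4=2, P5=2)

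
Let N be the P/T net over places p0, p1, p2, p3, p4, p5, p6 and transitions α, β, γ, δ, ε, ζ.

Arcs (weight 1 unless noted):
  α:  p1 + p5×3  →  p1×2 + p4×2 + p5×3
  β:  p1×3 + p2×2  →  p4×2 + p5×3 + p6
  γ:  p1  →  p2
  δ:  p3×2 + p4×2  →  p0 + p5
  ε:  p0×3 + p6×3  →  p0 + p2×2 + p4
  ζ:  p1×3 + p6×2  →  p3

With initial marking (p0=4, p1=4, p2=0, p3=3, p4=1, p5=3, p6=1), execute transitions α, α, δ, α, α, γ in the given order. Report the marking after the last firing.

(p0=5, p1=7, p2=1, p3=1, p4=7, p5=4, p6=1)

step 1: fire α:  (p0=4, p1=4, p2=0, p3=3, p4=1, p5=3, p6=1) → (p0=4, p1=5, p2=0, p3=3, p4=3, p5=3, p6=1)
step 2: fire α:  (p0=4, p1=5, p2=0, p3=3, p4=3, p5=3, p6=1) → (p0=4, p1=6, p2=0, p3=3, p4=5, p5=3, p6=1)
step 3: fire δ:  (p0=4, p1=6, p2=0, p3=3, p4=5, p5=3, p6=1) → (p0=5, p1=6, p2=0, p3=1, p4=3, p5=4, p6=1)
step 4: fire α:  (p0=5, p1=6, p2=0, p3=1, p4=3, p5=4, p6=1) → (p0=5, p1=7, p2=0, p3=1, p4=5, p5=4, p6=1)
step 5: fire α:  (p0=5, p1=7, p2=0, p3=1, p4=5, p5=4, p6=1) → (p0=5, p1=8, p2=0, p3=1, p4=7, p5=4, p6=1)
step 6: fire γ:  (p0=5, p1=8, p2=0, p3=1, p4=7, p5=4, p6=1) → (p0=5, p1=7, p2=1, p3=1, p4=7, p5=4, p6=1)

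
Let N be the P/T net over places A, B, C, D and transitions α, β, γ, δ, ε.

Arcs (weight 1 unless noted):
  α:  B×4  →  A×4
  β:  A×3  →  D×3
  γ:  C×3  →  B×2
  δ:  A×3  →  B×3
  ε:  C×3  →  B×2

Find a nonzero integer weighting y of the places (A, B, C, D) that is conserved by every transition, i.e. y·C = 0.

Incidence matrix C (rows=places, cols=transitions):
        α    β    γ    δ    ε
    A   4   -3    0   -3    0
    B  -4    0    2    3    2
    C   0    0   -3    0   -3
    D   0    3    0    0    0

Candidate y = [3, 3, 2, 3]; check y·C column-wise:
  col α: 3·4 + 3·-4 + 2·0 + 3·0 = 0
  col β: 3·-3 + 3·0 + 2·0 + 3·3 = 0
  col γ: 3·0 + 3·2 + 2·-3 + 3·0 = 0
  col δ: 3·-3 + 3·3 + 2·0 + 3·0 = 0
  col ε: 3·0 + 3·2 + 2·-3 + 3·0 = 0

y = (A:3, B:3, C:2, D:3)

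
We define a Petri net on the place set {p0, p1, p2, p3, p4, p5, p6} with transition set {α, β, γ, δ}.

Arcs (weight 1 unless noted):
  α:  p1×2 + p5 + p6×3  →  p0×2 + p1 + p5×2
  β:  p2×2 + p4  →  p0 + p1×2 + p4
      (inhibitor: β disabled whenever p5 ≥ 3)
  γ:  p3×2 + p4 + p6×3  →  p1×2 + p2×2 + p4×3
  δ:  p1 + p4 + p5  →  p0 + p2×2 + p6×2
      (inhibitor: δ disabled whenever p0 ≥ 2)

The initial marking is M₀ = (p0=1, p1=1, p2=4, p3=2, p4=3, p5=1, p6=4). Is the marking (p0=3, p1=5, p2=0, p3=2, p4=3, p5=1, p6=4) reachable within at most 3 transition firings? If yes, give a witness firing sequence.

step 1: fire β:  (p0=1, p1=1, p2=4, p3=2, p4=3, p5=1, p6=4) → (p0=2, p1=3, p2=2, p3=2, p4=3, p5=1, p6=4)
step 2: fire β:  (p0=2, p1=3, p2=2, p3=2, p4=3, p5=1, p6=4) → (p0=3, p1=5, p2=0, p3=2, p4=3, p5=1, p6=4)

YES — reachable via ⟨β, β⟩ (2 firings)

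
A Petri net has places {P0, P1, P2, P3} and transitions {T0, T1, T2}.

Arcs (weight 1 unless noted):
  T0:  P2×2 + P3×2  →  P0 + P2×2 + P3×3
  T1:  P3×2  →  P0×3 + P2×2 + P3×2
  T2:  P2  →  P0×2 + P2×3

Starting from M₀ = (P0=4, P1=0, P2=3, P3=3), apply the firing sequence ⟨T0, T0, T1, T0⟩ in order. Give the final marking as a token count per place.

step 1: fire T0:  (P0=4, P1=0, P2=3, P3=3) → (P0=5, P1=0, P2=3, P3=4)
step 2: fire T0:  (P0=5, P1=0, P2=3, P3=4) → (P0=6, P1=0, P2=3, P3=5)
step 3: fire T1:  (P0=6, P1=0, P2=3, P3=5) → (P0=9, P1=0, P2=5, P3=5)
step 4: fire T0:  (P0=9, P1=0, P2=5, P3=5) → (P0=10, P1=0, P2=5, P3=6)

(P0=10, P1=0, P2=5, P3=6)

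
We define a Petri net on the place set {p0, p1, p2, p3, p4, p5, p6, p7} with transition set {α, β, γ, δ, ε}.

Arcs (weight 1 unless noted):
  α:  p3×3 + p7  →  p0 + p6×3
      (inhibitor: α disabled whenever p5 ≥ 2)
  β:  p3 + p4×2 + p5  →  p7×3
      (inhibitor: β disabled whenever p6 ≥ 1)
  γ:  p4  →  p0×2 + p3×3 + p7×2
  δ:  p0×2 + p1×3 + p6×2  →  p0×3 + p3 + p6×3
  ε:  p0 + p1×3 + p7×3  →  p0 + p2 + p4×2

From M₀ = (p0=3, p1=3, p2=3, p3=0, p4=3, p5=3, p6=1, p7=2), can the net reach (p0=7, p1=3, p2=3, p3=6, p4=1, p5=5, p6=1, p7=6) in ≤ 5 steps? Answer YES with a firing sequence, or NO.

NO — not reachable within 5 firings

depth 0: 1 marking
depth 1: 2 markings reached so far
depth 2: 4 markings reached so far
depth 3: 6 markings reached so far
depth 4: 7 markings reached so far
depth 5: 8 markings reached so far
target is not among the 8 markings reachable within 5 steps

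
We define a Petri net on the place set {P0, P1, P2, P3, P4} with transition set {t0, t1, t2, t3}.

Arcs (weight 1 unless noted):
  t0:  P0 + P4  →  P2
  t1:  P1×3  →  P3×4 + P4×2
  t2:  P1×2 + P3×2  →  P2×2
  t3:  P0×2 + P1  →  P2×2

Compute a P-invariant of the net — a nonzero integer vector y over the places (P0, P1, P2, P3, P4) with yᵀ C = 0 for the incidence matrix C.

Incidence matrix C (rows=places, cols=transitions):
       t0   t1   t2   t3
   P0  -1    0    0   -2
   P1   0   -3   -2   -1
   P2   1    0    2    2
   P3   0    4   -2    0
   P4  -1    2    0    0

Candidate y = [2, 2, 3, 1, 1]; check y·C column-wise:
  col t0: 2·-1 + 2·0 + 3·1 + 1·0 + 1·-1 = 0
  col t1: 2·0 + 2·-3 + 3·0 + 1·4 + 1·2 = 0
  col t2: 2·0 + 2·-2 + 3·2 + 1·-2 + 1·0 = 0
  col t3: 2·-2 + 2·-1 + 3·2 + 1·0 + 1·0 = 0

y = (P0:2, P1:2, P2:3, P3:1, P4:1)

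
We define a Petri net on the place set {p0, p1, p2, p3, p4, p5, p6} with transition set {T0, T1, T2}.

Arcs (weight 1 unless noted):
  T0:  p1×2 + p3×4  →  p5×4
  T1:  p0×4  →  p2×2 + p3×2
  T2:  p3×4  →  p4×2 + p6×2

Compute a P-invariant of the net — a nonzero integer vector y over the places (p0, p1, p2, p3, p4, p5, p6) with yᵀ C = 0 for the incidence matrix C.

Incidence matrix C (rows=places, cols=transitions):
       T0   T1   T2
   p0   0   -4    0
   p1  -2    0    0
   p2   0    2    0
   p3  -4    2   -4
   p4   0    0    2
   p5   4    0    0
   p6   0    0    2

Candidate y = [1, 0, 2, 0, 0, 0, 0]; check y·C column-wise:
  col T0: 1·0 + 0·-2 + 2·0 + 0·-4 + 0·4 = 0
  col T1: 1·-4 + 2·2 + 0·2 = 0
  col T2: 1·0 + 2·0 + 0·-4 + 0·2 + 0·2 = 0

y = (p0:1, p1:0, p2:2, p3:0, p4:0, p5:0, p6:0)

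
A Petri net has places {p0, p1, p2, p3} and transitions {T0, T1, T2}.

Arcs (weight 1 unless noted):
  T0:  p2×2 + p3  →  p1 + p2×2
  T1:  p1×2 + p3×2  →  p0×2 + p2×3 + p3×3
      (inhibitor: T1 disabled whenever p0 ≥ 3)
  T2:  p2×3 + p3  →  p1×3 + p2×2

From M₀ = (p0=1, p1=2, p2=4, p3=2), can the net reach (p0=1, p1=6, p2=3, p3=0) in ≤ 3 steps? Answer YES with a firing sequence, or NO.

YES — reachable via ⟨T0, T2⟩ (2 firings)

step 1: fire T0:  (p0=1, p1=2, p2=4, p3=2) → (p0=1, p1=3, p2=4, p3=1)
step 2: fire T2:  (p0=1, p1=3, p2=4, p3=1) → (p0=1, p1=6, p2=3, p3=0)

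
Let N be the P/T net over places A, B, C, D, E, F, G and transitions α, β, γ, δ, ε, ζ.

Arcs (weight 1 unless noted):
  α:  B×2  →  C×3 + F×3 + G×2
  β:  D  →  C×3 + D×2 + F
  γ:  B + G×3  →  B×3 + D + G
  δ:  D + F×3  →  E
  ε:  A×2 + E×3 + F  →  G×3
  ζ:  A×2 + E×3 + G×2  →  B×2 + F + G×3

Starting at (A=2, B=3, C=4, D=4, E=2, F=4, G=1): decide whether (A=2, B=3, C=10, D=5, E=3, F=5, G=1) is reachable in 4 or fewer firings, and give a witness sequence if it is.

step 1: fire α:  (A=2, B=3, C=4, D=4, E=2, F=4, G=1) → (A=2, B=1, C=7, D=4, E=2, F=7, G=3)
step 2: fire β:  (A=2, B=1, C=7, D=4, E=2, F=7, G=3) → (A=2, B=1, C=10, D=5, E=2, F=8, G=3)
step 3: fire γ:  (A=2, B=1, C=10, D=5, E=2, F=8, G=3) → (A=2, B=3, C=10, D=6, E=2, F=8, G=1)
step 4: fire δ:  (A=2, B=3, C=10, D=6, E=2, F=8, G=1) → (A=2, B=3, C=10, D=5, E=3, F=5, G=1)

YES — reachable via ⟨α, β, γ, δ⟩ (4 firings)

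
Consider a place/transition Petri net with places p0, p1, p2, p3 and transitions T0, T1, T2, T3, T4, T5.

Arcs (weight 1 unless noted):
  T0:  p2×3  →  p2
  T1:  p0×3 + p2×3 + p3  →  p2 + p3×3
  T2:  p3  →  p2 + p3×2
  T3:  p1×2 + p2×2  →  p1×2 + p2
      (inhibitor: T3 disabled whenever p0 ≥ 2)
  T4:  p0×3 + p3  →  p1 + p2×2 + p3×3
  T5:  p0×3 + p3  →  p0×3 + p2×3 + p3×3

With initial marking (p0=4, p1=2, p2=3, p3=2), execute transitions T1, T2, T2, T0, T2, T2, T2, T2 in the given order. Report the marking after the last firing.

step 1: fire T1:  (p0=4, p1=2, p2=3, p3=2) → (p0=1, p1=2, p2=1, p3=4)
step 2: fire T2:  (p0=1, p1=2, p2=1, p3=4) → (p0=1, p1=2, p2=2, p3=5)
step 3: fire T2:  (p0=1, p1=2, p2=2, p3=5) → (p0=1, p1=2, p2=3, p3=6)
step 4: fire T0:  (p0=1, p1=2, p2=3, p3=6) → (p0=1, p1=2, p2=1, p3=6)
step 5: fire T2:  (p0=1, p1=2, p2=1, p3=6) → (p0=1, p1=2, p2=2, p3=7)
step 6: fire T2:  (p0=1, p1=2, p2=2, p3=7) → (p0=1, p1=2, p2=3, p3=8)
step 7: fire T2:  (p0=1, p1=2, p2=3, p3=8) → (p0=1, p1=2, p2=4, p3=9)
step 8: fire T2:  (p0=1, p1=2, p2=4, p3=9) → (p0=1, p1=2, p2=5, p3=10)

(p0=1, p1=2, p2=5, p3=10)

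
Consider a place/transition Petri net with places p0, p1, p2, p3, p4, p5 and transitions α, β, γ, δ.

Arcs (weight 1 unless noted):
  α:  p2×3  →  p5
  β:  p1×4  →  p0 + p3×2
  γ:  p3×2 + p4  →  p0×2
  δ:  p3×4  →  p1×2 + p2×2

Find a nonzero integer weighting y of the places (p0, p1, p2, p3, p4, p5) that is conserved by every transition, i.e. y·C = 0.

Incidence matrix C (rows=places, cols=transitions):
        α    β    γ    δ
   p0   0    1    2    0
   p1   0   -4    0    2
   p2  -3    0    0    2
   p3   0    2   -2   -4
   p4   0    0   -1    0
   p5   1    0    0    0

Candidate y = [6, 2, 0, 1, 10, 0]; check y·C column-wise:
  col α: 6·0 + 2·0 + 0·-3 + 1·0 + 10·0 + 0·1 = 0
  col β: 6·1 + 2·-4 + 1·2 + 10·0 = 0
  col γ: 6·2 + 2·0 + 1·-2 + 10·-1 = 0
  col δ: 6·0 + 2·2 + 0·2 + 1·-4 + 10·0 = 0

y = (p0:6, p1:2, p2:0, p3:1, p4:10, p5:0)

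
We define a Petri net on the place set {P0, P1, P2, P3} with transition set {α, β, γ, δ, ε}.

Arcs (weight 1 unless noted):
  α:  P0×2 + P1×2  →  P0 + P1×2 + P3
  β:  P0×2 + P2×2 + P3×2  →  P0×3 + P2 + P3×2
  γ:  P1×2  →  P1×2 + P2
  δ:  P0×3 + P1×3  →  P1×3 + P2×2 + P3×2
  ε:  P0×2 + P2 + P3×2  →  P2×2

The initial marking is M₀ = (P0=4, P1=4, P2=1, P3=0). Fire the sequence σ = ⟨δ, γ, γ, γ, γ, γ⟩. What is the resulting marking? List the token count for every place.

(P0=1, P1=4, P2=8, P3=2)

step 1: fire δ:  (P0=4, P1=4, P2=1, P3=0) → (P0=1, P1=4, P2=3, P3=2)
step 2: fire γ:  (P0=1, P1=4, P2=3, P3=2) → (P0=1, P1=4, P2=4, P3=2)
step 3: fire γ:  (P0=1, P1=4, P2=4, P3=2) → (P0=1, P1=4, P2=5, P3=2)
step 4: fire γ:  (P0=1, P1=4, P2=5, P3=2) → (P0=1, P1=4, P2=6, P3=2)
step 5: fire γ:  (P0=1, P1=4, P2=6, P3=2) → (P0=1, P1=4, P2=7, P3=2)
step 6: fire γ:  (P0=1, P1=4, P2=7, P3=2) → (P0=1, P1=4, P2=8, P3=2)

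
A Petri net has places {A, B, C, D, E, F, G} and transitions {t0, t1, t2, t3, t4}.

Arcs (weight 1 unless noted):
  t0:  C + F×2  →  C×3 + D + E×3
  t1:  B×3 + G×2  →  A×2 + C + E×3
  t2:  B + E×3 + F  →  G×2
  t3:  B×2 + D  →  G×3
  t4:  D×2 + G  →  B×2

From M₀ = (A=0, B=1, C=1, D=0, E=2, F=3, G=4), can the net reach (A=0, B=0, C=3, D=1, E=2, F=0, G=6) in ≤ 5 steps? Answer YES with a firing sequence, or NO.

step 1: fire t0:  (A=0, B=1, C=1, D=0, E=2, F=3, G=4) → (A=0, B=1, C=3, D=1, E=5, F=1, G=4)
step 2: fire t2:  (A=0, B=1, C=3, D=1, E=5, F=1, G=4) → (A=0, B=0, C=3, D=1, E=2, F=0, G=6)

YES — reachable via ⟨t0, t2⟩ (2 firings)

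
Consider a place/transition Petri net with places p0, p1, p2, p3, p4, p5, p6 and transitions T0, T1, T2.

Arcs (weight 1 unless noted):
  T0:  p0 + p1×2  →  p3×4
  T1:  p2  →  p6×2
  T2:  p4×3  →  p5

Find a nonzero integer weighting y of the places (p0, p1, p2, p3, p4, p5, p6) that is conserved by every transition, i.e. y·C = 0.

y = (p0:2, p1:-1, p2:0, p3:0, p4:0, p5:0, p6:0)

Incidence matrix C (rows=places, cols=transitions):
       T0   T1   T2
   p0  -1    0    0
   p1  -2    0    0
   p2   0   -1    0
   p3   4    0    0
   p4   0    0   -3
   p5   0    0    1
   p6   0    2    0

Candidate y = [2, -1, 0, 0, 0, 0, 0]; check y·C column-wise:
  col T0: 2·-1 + -1·-2 + 0·4 = 0
  col T1: 2·0 + -1·0 + 0·-1 + 0·2 = 0
  col T2: 2·0 + -1·0 + 0·-3 + 0·1 = 0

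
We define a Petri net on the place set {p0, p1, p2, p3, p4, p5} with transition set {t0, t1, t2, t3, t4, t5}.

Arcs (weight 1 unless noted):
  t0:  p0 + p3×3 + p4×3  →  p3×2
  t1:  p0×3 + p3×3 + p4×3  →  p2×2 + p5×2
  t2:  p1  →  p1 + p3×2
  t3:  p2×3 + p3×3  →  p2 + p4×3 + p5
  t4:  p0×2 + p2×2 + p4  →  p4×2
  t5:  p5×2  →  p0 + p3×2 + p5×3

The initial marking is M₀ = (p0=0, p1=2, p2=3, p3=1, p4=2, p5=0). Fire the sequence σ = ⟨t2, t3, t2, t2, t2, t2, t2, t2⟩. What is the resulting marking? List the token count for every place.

step 1: fire t2:  (p0=0, p1=2, p2=3, p3=1, p4=2, p5=0) → (p0=0, p1=2, p2=3, p3=3, p4=2, p5=0)
step 2: fire t3:  (p0=0, p1=2, p2=3, p3=3, p4=2, p5=0) → (p0=0, p1=2, p2=1, p3=0, p4=5, p5=1)
step 3: fire t2:  (p0=0, p1=2, p2=1, p3=0, p4=5, p5=1) → (p0=0, p1=2, p2=1, p3=2, p4=5, p5=1)
step 4: fire t2:  (p0=0, p1=2, p2=1, p3=2, p4=5, p5=1) → (p0=0, p1=2, p2=1, p3=4, p4=5, p5=1)
step 5: fire t2:  (p0=0, p1=2, p2=1, p3=4, p4=5, p5=1) → (p0=0, p1=2, p2=1, p3=6, p4=5, p5=1)
step 6: fire t2:  (p0=0, p1=2, p2=1, p3=6, p4=5, p5=1) → (p0=0, p1=2, p2=1, p3=8, p4=5, p5=1)
step 7: fire t2:  (p0=0, p1=2, p2=1, p3=8, p4=5, p5=1) → (p0=0, p1=2, p2=1, p3=10, p4=5, p5=1)
step 8: fire t2:  (p0=0, p1=2, p2=1, p3=10, p4=5, p5=1) → (p0=0, p1=2, p2=1, p3=12, p4=5, p5=1)

(p0=0, p1=2, p2=1, p3=12, p4=5, p5=1)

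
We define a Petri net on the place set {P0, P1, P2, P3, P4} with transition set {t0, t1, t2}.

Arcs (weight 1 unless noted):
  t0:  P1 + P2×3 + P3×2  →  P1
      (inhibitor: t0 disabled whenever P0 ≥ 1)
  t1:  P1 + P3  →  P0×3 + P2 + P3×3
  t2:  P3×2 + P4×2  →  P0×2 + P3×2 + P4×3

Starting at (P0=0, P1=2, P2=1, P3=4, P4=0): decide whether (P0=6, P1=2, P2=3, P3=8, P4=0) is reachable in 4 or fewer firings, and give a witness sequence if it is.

depth 0: 1 marking
depth 1: 2 markings reached so far
depth 2: 3 markings reached so far
depth 3: 3 markings reached so far
(frontier empty at depth 3; search complete)
target is not among the 3 markings reachable within 4 steps

NO — not reachable within 4 firings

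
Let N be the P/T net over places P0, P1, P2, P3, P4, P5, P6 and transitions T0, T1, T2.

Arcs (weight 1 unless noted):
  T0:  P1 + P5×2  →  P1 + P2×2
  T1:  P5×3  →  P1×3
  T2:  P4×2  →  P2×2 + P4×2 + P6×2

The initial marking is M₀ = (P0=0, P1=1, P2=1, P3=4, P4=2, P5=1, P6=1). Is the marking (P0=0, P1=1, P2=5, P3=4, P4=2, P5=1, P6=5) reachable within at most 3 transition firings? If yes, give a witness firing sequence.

step 1: fire T2:  (P0=0, P1=1, P2=1, P3=4, P4=2, P5=1, P6=1) → (P0=0, P1=1, P2=3, P3=4, P4=2, P5=1, P6=3)
step 2: fire T2:  (P0=0, P1=1, P2=3, P3=4, P4=2, P5=1, P6=3) → (P0=0, P1=1, P2=5, P3=4, P4=2, P5=1, P6=5)

YES — reachable via ⟨T2, T2⟩ (2 firings)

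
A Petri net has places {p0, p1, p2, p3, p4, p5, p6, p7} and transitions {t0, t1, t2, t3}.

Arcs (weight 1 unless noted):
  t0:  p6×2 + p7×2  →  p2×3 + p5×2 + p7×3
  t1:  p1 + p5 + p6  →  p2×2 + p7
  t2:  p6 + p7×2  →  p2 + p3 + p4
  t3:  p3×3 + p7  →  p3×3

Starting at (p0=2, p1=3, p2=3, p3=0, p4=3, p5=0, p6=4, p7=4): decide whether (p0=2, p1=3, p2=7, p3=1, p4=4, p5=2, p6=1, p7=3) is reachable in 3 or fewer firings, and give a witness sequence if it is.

YES — reachable via ⟨t0, t2⟩ (2 firings)

step 1: fire t0:  (p0=2, p1=3, p2=3, p3=0, p4=3, p5=0, p6=4, p7=4) → (p0=2, p1=3, p2=6, p3=0, p4=3, p5=2, p6=2, p7=5)
step 2: fire t2:  (p0=2, p1=3, p2=6, p3=0, p4=3, p5=2, p6=2, p7=5) → (p0=2, p1=3, p2=7, p3=1, p4=4, p5=2, p6=1, p7=3)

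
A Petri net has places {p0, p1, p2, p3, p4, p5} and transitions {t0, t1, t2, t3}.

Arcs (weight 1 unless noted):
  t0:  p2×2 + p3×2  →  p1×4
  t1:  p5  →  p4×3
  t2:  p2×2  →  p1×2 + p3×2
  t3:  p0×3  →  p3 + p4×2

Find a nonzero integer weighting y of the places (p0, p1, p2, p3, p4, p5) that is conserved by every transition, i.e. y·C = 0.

y = (p0:1, p1:6, p2:9, p3:3, p4:0, p5:0)

Incidence matrix C (rows=places, cols=transitions):
       t0   t1   t2   t3
   p0   0    0    0   -3
   p1   4    0    2    0
   p2  -2    0   -2    0
   p3  -2    0    2    1
   p4   0    3    0    2
   p5   0   -1    0    0

Candidate y = [1, 6, 9, 3, 0, 0]; check y·C column-wise:
  col t0: 1·0 + 6·4 + 9·-2 + 3·-2 = 0
  col t1: 1·0 + 6·0 + 9·0 + 3·0 + 0·3 + 0·-1 = 0
  col t2: 1·0 + 6·2 + 9·-2 + 3·2 = 0
  col t3: 1·-3 + 6·0 + 9·0 + 3·1 + 0·2 = 0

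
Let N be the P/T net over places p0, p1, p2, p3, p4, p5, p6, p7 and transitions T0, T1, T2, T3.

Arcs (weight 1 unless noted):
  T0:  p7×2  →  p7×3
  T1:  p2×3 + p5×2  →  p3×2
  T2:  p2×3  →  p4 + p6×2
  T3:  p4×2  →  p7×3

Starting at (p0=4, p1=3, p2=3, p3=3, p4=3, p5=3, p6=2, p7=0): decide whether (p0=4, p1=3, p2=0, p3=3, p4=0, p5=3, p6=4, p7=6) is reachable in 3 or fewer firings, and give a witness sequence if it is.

YES — reachable via ⟨T2, T3, T3⟩ (3 firings)

step 1: fire T2:  (p0=4, p1=3, p2=3, p3=3, p4=3, p5=3, p6=2, p7=0) → (p0=4, p1=3, p2=0, p3=3, p4=4, p5=3, p6=4, p7=0)
step 2: fire T3:  (p0=4, p1=3, p2=0, p3=3, p4=4, p5=3, p6=4, p7=0) → (p0=4, p1=3, p2=0, p3=3, p4=2, p5=3, p6=4, p7=3)
step 3: fire T3:  (p0=4, p1=3, p2=0, p3=3, p4=2, p5=3, p6=4, p7=3) → (p0=4, p1=3, p2=0, p3=3, p4=0, p5=3, p6=4, p7=6)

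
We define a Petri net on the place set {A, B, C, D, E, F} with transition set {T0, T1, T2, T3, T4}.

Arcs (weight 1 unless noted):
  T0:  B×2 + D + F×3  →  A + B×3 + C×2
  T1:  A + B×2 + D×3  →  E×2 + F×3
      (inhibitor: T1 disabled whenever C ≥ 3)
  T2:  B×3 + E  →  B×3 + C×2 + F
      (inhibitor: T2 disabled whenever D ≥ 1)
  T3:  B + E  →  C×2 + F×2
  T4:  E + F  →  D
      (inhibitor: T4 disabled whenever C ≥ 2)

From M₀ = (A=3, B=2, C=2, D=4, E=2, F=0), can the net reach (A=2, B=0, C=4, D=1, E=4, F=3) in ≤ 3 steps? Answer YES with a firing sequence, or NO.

NO — not reachable within 3 firings

depth 0: 1 marking
depth 1: 3 markings reached so far
depth 2: 4 markings reached so far
depth 3: 4 markings reached so far
(frontier empty at depth 3; search complete)
target is not among the 4 markings reachable within 3 steps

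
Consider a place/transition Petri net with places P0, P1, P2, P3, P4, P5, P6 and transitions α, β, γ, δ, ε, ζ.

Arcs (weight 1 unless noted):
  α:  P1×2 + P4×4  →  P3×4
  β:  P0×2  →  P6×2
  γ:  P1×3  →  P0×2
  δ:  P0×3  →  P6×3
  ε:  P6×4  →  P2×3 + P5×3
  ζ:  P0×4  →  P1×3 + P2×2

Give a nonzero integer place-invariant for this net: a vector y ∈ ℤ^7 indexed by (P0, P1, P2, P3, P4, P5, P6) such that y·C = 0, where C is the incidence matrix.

y = (P0:0, P1:0, P2:0, P3:1, P4:1, P5:0, P6:0)

Incidence matrix C (rows=places, cols=transitions):
        α    β    γ    δ    ε    ζ
   P0   0   -2    2   -3    0   -4
   P1  -2    0   -3    0    0    3
   P2   0    0    0    0    3    2
   P3   4    0    0    0    0    0
   P4  -4    0    0    0    0    0
   P5   0    0    0    0    3    0
   P6   0    2    0    3   -4    0

Candidate y = [0, 0, 0, 1, 1, 0, 0]; check y·C column-wise:
  col α: 0·-2 + 1·4 + 1·-4 = 0
  col β: 0·-2 + 1·0 + 1·0 + 0·2 = 0
  col γ: 0·2 + 0·-3 + 1·0 + 1·0 = 0
  col δ: 0·-3 + 1·0 + 1·0 + 0·3 = 0
  col ε: 0·3 + 1·0 + 1·0 + 0·3 + 0·-4 = 0
  col ζ: 0·-4 + 0·3 + 0·2 + 1·0 + 1·0 = 0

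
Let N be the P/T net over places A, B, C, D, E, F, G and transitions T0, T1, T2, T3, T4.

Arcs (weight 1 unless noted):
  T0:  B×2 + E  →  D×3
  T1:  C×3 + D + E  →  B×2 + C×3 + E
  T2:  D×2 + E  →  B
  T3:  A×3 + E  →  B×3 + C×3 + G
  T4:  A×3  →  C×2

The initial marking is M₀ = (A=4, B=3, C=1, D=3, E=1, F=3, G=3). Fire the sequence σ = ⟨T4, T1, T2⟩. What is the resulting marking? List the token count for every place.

(A=1, B=6, C=3, D=0, E=0, F=3, G=3)

step 1: fire T4:  (A=4, B=3, C=1, D=3, E=1, F=3, G=3) → (A=1, B=3, C=3, D=3, E=1, F=3, G=3)
step 2: fire T1:  (A=1, B=3, C=3, D=3, E=1, F=3, G=3) → (A=1, B=5, C=3, D=2, E=1, F=3, G=3)
step 3: fire T2:  (A=1, B=5, C=3, D=2, E=1, F=3, G=3) → (A=1, B=6, C=3, D=0, E=0, F=3, G=3)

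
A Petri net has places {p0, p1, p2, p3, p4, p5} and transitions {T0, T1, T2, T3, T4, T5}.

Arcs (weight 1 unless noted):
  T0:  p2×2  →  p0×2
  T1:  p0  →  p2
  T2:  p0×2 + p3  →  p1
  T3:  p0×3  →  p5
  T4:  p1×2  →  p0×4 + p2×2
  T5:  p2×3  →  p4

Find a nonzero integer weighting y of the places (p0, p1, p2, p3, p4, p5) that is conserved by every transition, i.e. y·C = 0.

Incidence matrix C (rows=places, cols=transitions):
       T0   T1   T2   T3   T4   T5
   p0   2   -1   -2   -3    4    0
   p1   0    0    1    0   -2    0
   p2  -2    1    0    0    2   -3
   p3   0    0   -1    0    0    0
   p4   0    0    0    0    0    1
   p5   0    0    0    1    0    0

Candidate y = [1, 3, 1, 1, 3, 3]; check y·C column-wise:
  col T0: 1·2 + 3·0 + 1·-2 + 1·0 + 3·0 + 3·0 = 0
  col T1: 1·-1 + 3·0 + 1·1 + 1·0 + 3·0 + 3·0 = 0
  col T2: 1·-2 + 3·1 + 1·0 + 1·-1 + 3·0 + 3·0 = 0
  col T3: 1·-3 + 3·0 + 1·0 + 1·0 + 3·0 + 3·1 = 0
  col T4: 1·4 + 3·-2 + 1·2 + 1·0 + 3·0 + 3·0 = 0
  col T5: 1·0 + 3·0 + 1·-3 + 1·0 + 3·1 + 3·0 = 0

y = (p0:1, p1:3, p2:1, p3:1, p4:3, p5:3)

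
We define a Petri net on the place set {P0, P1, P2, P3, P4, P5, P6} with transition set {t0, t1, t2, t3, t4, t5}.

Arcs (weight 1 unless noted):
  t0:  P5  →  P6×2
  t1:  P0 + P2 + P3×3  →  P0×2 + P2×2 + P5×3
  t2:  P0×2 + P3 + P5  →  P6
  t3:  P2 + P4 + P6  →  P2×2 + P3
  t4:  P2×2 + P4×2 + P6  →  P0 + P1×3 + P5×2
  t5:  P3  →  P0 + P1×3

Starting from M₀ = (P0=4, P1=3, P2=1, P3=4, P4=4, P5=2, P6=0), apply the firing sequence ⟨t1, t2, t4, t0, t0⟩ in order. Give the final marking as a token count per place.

(P0=4, P1=6, P2=0, P3=0, P4=2, P5=4, P6=4)

step 1: fire t1:  (P0=4, P1=3, P2=1, P3=4, P4=4, P5=2, P6=0) → (P0=5, P1=3, P2=2, P3=1, P4=4, P5=5, P6=0)
step 2: fire t2:  (P0=5, P1=3, P2=2, P3=1, P4=4, P5=5, P6=0) → (P0=3, P1=3, P2=2, P3=0, P4=4, P5=4, P6=1)
step 3: fire t4:  (P0=3, P1=3, P2=2, P3=0, P4=4, P5=4, P6=1) → (P0=4, P1=6, P2=0, P3=0, P4=2, P5=6, P6=0)
step 4: fire t0:  (P0=4, P1=6, P2=0, P3=0, P4=2, P5=6, P6=0) → (P0=4, P1=6, P2=0, P3=0, P4=2, P5=5, P6=2)
step 5: fire t0:  (P0=4, P1=6, P2=0, P3=0, P4=2, P5=5, P6=2) → (P0=4, P1=6, P2=0, P3=0, P4=2, P5=4, P6=4)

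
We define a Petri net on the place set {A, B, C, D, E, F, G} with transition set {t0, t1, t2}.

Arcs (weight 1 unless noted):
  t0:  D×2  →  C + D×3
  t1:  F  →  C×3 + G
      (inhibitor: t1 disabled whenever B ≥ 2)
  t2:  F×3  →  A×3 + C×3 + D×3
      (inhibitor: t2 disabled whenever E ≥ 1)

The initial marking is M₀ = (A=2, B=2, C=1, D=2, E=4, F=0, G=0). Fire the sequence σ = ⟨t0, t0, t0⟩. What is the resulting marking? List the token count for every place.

(A=2, B=2, C=4, D=5, E=4, F=0, G=0)

step 1: fire t0:  (A=2, B=2, C=1, D=2, E=4, F=0, G=0) → (A=2, B=2, C=2, D=3, E=4, F=0, G=0)
step 2: fire t0:  (A=2, B=2, C=2, D=3, E=4, F=0, G=0) → (A=2, B=2, C=3, D=4, E=4, F=0, G=0)
step 3: fire t0:  (A=2, B=2, C=3, D=4, E=4, F=0, G=0) → (A=2, B=2, C=4, D=5, E=4, F=0, G=0)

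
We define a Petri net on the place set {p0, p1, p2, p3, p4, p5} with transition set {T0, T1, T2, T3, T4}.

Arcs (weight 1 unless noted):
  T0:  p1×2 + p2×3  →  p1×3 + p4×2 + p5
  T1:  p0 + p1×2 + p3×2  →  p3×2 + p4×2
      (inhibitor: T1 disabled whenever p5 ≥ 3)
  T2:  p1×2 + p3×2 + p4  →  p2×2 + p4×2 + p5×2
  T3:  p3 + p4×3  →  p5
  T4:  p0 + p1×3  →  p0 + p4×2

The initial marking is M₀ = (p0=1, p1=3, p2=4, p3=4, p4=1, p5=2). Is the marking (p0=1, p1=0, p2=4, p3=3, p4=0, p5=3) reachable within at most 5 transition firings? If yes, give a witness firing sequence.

YES — reachable via ⟨T4, T3⟩ (2 firings)

step 1: fire T4:  (p0=1, p1=3, p2=4, p3=4, p4=1, p5=2) → (p0=1, p1=0, p2=4, p3=4, p4=3, p5=2)
step 2: fire T3:  (p0=1, p1=0, p2=4, p3=4, p4=3, p5=2) → (p0=1, p1=0, p2=4, p3=3, p4=0, p5=3)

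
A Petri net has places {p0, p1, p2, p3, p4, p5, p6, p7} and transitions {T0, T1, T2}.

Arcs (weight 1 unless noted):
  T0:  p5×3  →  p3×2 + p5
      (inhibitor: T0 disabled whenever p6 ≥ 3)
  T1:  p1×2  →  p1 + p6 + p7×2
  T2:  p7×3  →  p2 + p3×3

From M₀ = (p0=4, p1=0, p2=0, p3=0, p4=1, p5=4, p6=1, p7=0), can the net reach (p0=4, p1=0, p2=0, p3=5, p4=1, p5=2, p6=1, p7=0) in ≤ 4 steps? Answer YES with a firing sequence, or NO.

depth 0: 1 marking
depth 1: 2 markings reached so far
depth 2: 2 markings reached so far
(frontier empty at depth 2; search complete)
target is not among the 2 markings reachable within 4 steps

NO — not reachable within 4 firings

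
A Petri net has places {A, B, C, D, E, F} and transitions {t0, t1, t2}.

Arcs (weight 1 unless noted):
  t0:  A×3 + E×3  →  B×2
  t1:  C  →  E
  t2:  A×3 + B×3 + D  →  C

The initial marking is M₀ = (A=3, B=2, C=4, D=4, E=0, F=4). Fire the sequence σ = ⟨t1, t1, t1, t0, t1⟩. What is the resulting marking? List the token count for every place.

(A=0, B=4, C=0, D=4, E=1, F=4)

step 1: fire t1:  (A=3, B=2, C=4, D=4, E=0, F=4) → (A=3, B=2, C=3, D=4, E=1, F=4)
step 2: fire t1:  (A=3, B=2, C=3, D=4, E=1, F=4) → (A=3, B=2, C=2, D=4, E=2, F=4)
step 3: fire t1:  (A=3, B=2, C=2, D=4, E=2, F=4) → (A=3, B=2, C=1, D=4, E=3, F=4)
step 4: fire t0:  (A=3, B=2, C=1, D=4, E=3, F=4) → (A=0, B=4, C=1, D=4, E=0, F=4)
step 5: fire t1:  (A=0, B=4, C=1, D=4, E=0, F=4) → (A=0, B=4, C=0, D=4, E=1, F=4)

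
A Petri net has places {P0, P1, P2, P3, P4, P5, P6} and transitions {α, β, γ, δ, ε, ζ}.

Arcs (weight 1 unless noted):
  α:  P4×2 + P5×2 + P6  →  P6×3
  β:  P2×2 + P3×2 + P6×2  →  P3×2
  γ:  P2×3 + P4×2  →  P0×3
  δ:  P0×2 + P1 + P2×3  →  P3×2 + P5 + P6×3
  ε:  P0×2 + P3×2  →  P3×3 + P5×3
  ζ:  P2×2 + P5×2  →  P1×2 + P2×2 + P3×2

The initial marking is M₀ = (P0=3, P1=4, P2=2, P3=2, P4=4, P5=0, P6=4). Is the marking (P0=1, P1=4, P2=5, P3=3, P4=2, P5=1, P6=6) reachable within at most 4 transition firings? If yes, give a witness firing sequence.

depth 0: 1 marking
depth 1: 3 markings reached so far
depth 2: 6 markings reached so far
depth 3: 8 markings reached so far
depth 4: 8 markings reached so far
(frontier empty at depth 4; search complete)
target is not among the 8 markings reachable within 4 steps

NO — not reachable within 4 firings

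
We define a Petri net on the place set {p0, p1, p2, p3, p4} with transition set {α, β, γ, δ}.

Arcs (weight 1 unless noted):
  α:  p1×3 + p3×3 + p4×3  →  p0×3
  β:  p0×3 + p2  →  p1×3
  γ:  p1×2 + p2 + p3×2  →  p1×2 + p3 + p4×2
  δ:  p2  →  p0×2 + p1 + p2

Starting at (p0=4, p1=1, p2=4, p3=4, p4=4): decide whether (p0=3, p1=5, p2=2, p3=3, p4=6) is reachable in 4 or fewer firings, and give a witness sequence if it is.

step 1: fire β:  (p0=4, p1=1, p2=4, p3=4, p4=4) → (p0=1, p1=4, p2=3, p3=4, p4=4)
step 2: fire γ:  (p0=1, p1=4, p2=3, p3=4, p4=4) → (p0=1, p1=4, p2=2, p3=3, p4=6)
step 3: fire δ:  (p0=1, p1=4, p2=2, p3=3, p4=6) → (p0=3, p1=5, p2=2, p3=3, p4=6)

YES — reachable via ⟨β, γ, δ⟩ (3 firings)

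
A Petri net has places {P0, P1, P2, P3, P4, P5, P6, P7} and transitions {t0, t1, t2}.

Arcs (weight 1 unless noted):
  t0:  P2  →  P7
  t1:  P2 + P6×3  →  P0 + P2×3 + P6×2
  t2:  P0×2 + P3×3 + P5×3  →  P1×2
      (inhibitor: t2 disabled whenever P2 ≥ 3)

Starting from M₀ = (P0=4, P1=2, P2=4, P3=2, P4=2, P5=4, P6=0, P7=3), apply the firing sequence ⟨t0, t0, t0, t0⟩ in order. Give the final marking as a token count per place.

step 1: fire t0:  (P0=4, P1=2, P2=4, P3=2, P4=2, P5=4, P6=0, P7=3) → (P0=4, P1=2, P2=3, P3=2, P4=2, P5=4, P6=0, P7=4)
step 2: fire t0:  (P0=4, P1=2, P2=3, P3=2, P4=2, P5=4, P6=0, P7=4) → (P0=4, P1=2, P2=2, P3=2, P4=2, P5=4, P6=0, P7=5)
step 3: fire t0:  (P0=4, P1=2, P2=2, P3=2, P4=2, P5=4, P6=0, P7=5) → (P0=4, P1=2, P2=1, P3=2, P4=2, P5=4, P6=0, P7=6)
step 4: fire t0:  (P0=4, P1=2, P2=1, P3=2, P4=2, P5=4, P6=0, P7=6) → (P0=4, P1=2, P2=0, P3=2, P4=2, P5=4, P6=0, P7=7)

(P0=4, P1=2, P2=0, P3=2, P4=2, P5=4, P6=0, P7=7)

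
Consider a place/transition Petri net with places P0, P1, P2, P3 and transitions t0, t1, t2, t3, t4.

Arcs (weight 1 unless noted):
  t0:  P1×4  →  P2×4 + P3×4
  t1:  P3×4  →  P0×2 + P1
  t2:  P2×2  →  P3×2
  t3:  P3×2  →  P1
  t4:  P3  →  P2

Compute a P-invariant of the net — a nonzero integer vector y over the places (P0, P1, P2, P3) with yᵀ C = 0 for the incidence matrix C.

Incidence matrix C (rows=places, cols=transitions):
       t0   t1   t2   t3   t4
   P0   0    2    0    0    0
   P1  -4    1    0    1    0
   P2   4    0   -2    0    1
   P3   4   -4    2   -2   -1

Candidate y = [1, 2, 1, 1]; check y·C column-wise:
  col t0: 1·0 + 2·-4 + 1·4 + 1·4 = 0
  col t1: 1·2 + 2·1 + 1·0 + 1·-4 = 0
  col t2: 1·0 + 2·0 + 1·-2 + 1·2 = 0
  col t3: 1·0 + 2·1 + 1·0 + 1·-2 = 0
  col t4: 1·0 + 2·0 + 1·1 + 1·-1 = 0

y = (P0:1, P1:2, P2:1, P3:1)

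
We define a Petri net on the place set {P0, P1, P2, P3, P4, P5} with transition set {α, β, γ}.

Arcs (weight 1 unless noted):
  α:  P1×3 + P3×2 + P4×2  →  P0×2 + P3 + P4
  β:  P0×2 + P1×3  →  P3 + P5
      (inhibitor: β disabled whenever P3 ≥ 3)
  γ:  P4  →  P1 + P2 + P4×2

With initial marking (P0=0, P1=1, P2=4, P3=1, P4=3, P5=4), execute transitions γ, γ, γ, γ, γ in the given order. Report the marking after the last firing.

(P0=0, P1=6, P2=9, P3=1, P4=8, P5=4)

step 1: fire γ:  (P0=0, P1=1, P2=4, P3=1, P4=3, P5=4) → (P0=0, P1=2, P2=5, P3=1, P4=4, P5=4)
step 2: fire γ:  (P0=0, P1=2, P2=5, P3=1, P4=4, P5=4) → (P0=0, P1=3, P2=6, P3=1, P4=5, P5=4)
step 3: fire γ:  (P0=0, P1=3, P2=6, P3=1, P4=5, P5=4) → (P0=0, P1=4, P2=7, P3=1, P4=6, P5=4)
step 4: fire γ:  (P0=0, P1=4, P2=7, P3=1, P4=6, P5=4) → (P0=0, P1=5, P2=8, P3=1, P4=7, P5=4)
step 5: fire γ:  (P0=0, P1=5, P2=8, P3=1, P4=7, P5=4) → (P0=0, P1=6, P2=9, P3=1, P4=8, P5=4)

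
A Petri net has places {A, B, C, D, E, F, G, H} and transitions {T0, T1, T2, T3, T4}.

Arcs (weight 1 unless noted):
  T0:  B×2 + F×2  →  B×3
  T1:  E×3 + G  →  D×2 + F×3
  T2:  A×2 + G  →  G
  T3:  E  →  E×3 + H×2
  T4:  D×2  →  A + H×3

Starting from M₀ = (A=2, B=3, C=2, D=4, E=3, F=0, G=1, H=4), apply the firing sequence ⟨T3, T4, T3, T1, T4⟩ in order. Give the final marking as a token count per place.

step 1: fire T3:  (A=2, B=3, C=2, D=4, E=3, F=0, G=1, H=4) → (A=2, B=3, C=2, D=4, E=5, F=0, G=1, H=6)
step 2: fire T4:  (A=2, B=3, C=2, D=4, E=5, F=0, G=1, H=6) → (A=3, B=3, C=2, D=2, E=5, F=0, G=1, H=9)
step 3: fire T3:  (A=3, B=3, C=2, D=2, E=5, F=0, G=1, H=9) → (A=3, B=3, C=2, D=2, E=7, F=0, G=1, H=11)
step 4: fire T1:  (A=3, B=3, C=2, D=2, E=7, F=0, G=1, H=11) → (A=3, B=3, C=2, D=4, E=4, F=3, G=0, H=11)
step 5: fire T4:  (A=3, B=3, C=2, D=4, E=4, F=3, G=0, H=11) → (A=4, B=3, C=2, D=2, E=4, F=3, G=0, H=14)

(A=4, B=3, C=2, D=2, E=4, F=3, G=0, H=14)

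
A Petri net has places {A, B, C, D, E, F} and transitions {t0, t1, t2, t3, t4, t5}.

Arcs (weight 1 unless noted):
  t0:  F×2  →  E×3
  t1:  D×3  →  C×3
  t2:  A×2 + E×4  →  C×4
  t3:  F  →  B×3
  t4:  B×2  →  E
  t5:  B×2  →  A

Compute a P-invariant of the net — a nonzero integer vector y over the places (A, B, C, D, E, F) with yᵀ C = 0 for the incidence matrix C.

Incidence matrix C (rows=places, cols=transitions):
       t0   t1   t2   t3   t4   t5
    A   0    0   -2    0    0    1
    B   0    0    0    3   -2   -2
    C   0    3    4    0    0    0
    D   0   -3    0    0    0    0
    E   3    0   -4    0    1    0
    F  -2    0    0   -1    0    0

Candidate y = [2, 1, 3, 3, 2, 3]; check y·C column-wise:
  col t0: 2·0 + 1·0 + 3·0 + 3·0 + 2·3 + 3·-2 = 0
  col t1: 2·0 + 1·0 + 3·3 + 3·-3 + 2·0 + 3·0 = 0
  col t2: 2·-2 + 1·0 + 3·4 + 3·0 + 2·-4 + 3·0 = 0
  col t3: 2·0 + 1·3 + 3·0 + 3·0 + 2·0 + 3·-1 = 0
  col t4: 2·0 + 1·-2 + 3·0 + 3·0 + 2·1 + 3·0 = 0
  col t5: 2·1 + 1·-2 + 3·0 + 3·0 + 2·0 + 3·0 = 0

y = (A:2, B:1, C:3, D:3, E:2, F:3)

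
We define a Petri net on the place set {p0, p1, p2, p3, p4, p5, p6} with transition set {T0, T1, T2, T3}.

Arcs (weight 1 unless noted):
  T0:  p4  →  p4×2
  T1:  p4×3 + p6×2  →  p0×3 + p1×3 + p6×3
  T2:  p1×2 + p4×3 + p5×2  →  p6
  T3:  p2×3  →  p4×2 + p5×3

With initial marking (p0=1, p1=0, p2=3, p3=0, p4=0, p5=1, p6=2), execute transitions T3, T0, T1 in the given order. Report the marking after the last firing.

step 1: fire T3:  (p0=1, p1=0, p2=3, p3=0, p4=0, p5=1, p6=2) → (p0=1, p1=0, p2=0, p3=0, p4=2, p5=4, p6=2)
step 2: fire T0:  (p0=1, p1=0, p2=0, p3=0, p4=2, p5=4, p6=2) → (p0=1, p1=0, p2=0, p3=0, p4=3, p5=4, p6=2)
step 3: fire T1:  (p0=1, p1=0, p2=0, p3=0, p4=3, p5=4, p6=2) → (p0=4, p1=3, p2=0, p3=0, p4=0, p5=4, p6=3)

(p0=4, p1=3, p2=0, p3=0, p4=0, p5=4, p6=3)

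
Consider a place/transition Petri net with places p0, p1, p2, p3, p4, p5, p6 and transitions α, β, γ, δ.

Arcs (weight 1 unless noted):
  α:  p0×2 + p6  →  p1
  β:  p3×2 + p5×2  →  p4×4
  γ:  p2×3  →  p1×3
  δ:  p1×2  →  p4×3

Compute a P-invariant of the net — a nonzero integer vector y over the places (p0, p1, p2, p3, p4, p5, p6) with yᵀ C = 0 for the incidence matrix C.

Incidence matrix C (rows=places, cols=transitions):
        α    β    γ    δ
   p0  -2    0    0    0
   p1   1    0    3   -2
   p2   0    0   -3    0
   p3   0   -2    0    0
   p4   0    4    0    3
   p5   0   -2    0    0
   p6  -1    0    0    0

Candidate y = [3, 6, 6, 8, 4, 0, 0]; check y·C column-wise:
  col α: 3·-2 + 6·1 + 6·0 + 8·0 + 4·0 + 0·-1 = 0
  col β: 3·0 + 6·0 + 6·0 + 8·-2 + 4·4 + 0·-2 = 0
  col γ: 3·0 + 6·3 + 6·-3 + 8·0 + 4·0 = 0
  col δ: 3·0 + 6·-2 + 6·0 + 8·0 + 4·3 = 0

y = (p0:3, p1:6, p2:6, p3:8, p4:4, p5:0, p6:0)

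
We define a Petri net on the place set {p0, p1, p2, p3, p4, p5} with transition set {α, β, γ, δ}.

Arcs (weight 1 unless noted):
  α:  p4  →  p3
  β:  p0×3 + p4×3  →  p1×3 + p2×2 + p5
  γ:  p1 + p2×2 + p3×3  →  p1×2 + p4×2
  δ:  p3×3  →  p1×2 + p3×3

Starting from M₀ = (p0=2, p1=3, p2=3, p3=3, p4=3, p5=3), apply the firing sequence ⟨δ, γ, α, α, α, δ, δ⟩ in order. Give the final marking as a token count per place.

(p0=2, p1=10, p2=1, p3=3, p4=2, p5=3)

step 1: fire δ:  (p0=2, p1=3, p2=3, p3=3, p4=3, p5=3) → (p0=2, p1=5, p2=3, p3=3, p4=3, p5=3)
step 2: fire γ:  (p0=2, p1=5, p2=3, p3=3, p4=3, p5=3) → (p0=2, p1=6, p2=1, p3=0, p4=5, p5=3)
step 3: fire α:  (p0=2, p1=6, p2=1, p3=0, p4=5, p5=3) → (p0=2, p1=6, p2=1, p3=1, p4=4, p5=3)
step 4: fire α:  (p0=2, p1=6, p2=1, p3=1, p4=4, p5=3) → (p0=2, p1=6, p2=1, p3=2, p4=3, p5=3)
step 5: fire α:  (p0=2, p1=6, p2=1, p3=2, p4=3, p5=3) → (p0=2, p1=6, p2=1, p3=3, p4=2, p5=3)
step 6: fire δ:  (p0=2, p1=6, p2=1, p3=3, p4=2, p5=3) → (p0=2, p1=8, p2=1, p3=3, p4=2, p5=3)
step 7: fire δ:  (p0=2, p1=8, p2=1, p3=3, p4=2, p5=3) → (p0=2, p1=10, p2=1, p3=3, p4=2, p5=3)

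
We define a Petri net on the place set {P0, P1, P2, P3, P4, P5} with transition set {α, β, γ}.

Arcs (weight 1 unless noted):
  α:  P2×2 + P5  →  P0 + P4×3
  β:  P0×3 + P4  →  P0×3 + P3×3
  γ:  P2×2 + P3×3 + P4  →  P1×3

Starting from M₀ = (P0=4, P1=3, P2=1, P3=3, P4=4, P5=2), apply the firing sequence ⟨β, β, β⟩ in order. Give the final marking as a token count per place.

(P0=4, P1=3, P2=1, P3=12, P4=1, P5=2)

step 1: fire β:  (P0=4, P1=3, P2=1, P3=3, P4=4, P5=2) → (P0=4, P1=3, P2=1, P3=6, P4=3, P5=2)
step 2: fire β:  (P0=4, P1=3, P2=1, P3=6, P4=3, P5=2) → (P0=4, P1=3, P2=1, P3=9, P4=2, P5=2)
step 3: fire β:  (P0=4, P1=3, P2=1, P3=9, P4=2, P5=2) → (P0=4, P1=3, P2=1, P3=12, P4=1, P5=2)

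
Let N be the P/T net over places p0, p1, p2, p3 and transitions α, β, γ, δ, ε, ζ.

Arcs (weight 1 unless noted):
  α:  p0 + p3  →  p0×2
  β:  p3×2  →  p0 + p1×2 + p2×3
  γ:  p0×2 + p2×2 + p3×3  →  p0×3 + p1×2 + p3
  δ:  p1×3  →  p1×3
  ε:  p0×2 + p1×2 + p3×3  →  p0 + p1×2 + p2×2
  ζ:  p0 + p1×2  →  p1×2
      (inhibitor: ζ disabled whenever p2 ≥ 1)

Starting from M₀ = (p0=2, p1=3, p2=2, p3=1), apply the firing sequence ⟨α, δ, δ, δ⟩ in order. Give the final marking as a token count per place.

step 1: fire α:  (p0=2, p1=3, p2=2, p3=1) → (p0=3, p1=3, p2=2, p3=0)
step 2: fire δ:  (p0=3, p1=3, p2=2, p3=0) → (p0=3, p1=3, p2=2, p3=0)
step 3: fire δ:  (p0=3, p1=3, p2=2, p3=0) → (p0=3, p1=3, p2=2, p3=0)
step 4: fire δ:  (p0=3, p1=3, p2=2, p3=0) → (p0=3, p1=3, p2=2, p3=0)

(p0=3, p1=3, p2=2, p3=0)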